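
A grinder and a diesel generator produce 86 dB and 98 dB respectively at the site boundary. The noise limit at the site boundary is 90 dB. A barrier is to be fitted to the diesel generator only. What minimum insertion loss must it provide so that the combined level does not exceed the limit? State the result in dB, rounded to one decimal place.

10.2 dB

Fixed contribution from the other source: Σ 10^(L/10) = 10^(86/10) = 3.981e+08 (86.00 dB).
The limit corresponds to 10^(90/10) = 1.000e+09; subtracting the fixed part leaves 6.019e+08 for the diesel generator, i.e. 87.80 dB.
So the diesel generator must be reduced from 98 to 87.80 dB: IL = 10.20 dB.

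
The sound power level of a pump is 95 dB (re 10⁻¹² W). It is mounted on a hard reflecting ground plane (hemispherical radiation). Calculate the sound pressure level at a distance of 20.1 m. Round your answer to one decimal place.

The power spreads over a hemisphere of area 2π·r², so L_p = L_w − 10·log₁₀(2π·r²).
2π·r² = 2538 m², 10·log₁₀ of that is 34.046 dB.
L_p = 95 − 34.046 = 60.95 dB.

61.0 dB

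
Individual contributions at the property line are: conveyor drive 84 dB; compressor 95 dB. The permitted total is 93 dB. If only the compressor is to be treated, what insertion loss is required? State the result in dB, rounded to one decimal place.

The untreated sources together contribute 10^(84/10) = 2.512e+08, i.e. 84.00 dB.
The limit corresponds to 10^(93/10) = 1.995e+09; subtracting the fixed part leaves 1.744e+09 for the compressor, i.e. 92.42 dB.
So the compressor must be reduced from 95 to 92.42 dB: IL = 2.58 dB.

2.6 dB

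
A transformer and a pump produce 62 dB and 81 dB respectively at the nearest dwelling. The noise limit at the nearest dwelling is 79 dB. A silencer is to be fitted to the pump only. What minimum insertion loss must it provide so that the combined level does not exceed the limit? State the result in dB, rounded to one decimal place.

Fixed contribution from the other source: Σ 10^(L/10) = 10^(62/10) = 1.585e+06 (62.00 dB).
The limit corresponds to 10^(79/10) = 7.943e+07; subtracting the fixed part leaves 7.785e+07 for the pump, i.e. 78.91 dB.
So the pump must be reduced from 81 to 78.91 dB: IL = 2.09 dB.

2.1 dB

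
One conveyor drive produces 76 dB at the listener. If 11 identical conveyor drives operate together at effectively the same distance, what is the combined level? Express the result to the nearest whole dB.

With 11 equal, uncorrelated contributions the intensity is 11× that of one unit, giving a rise of 10·log₁₀ 11.
L_total = 76 + 10·log₁₀(11) = 76 + 10.414 = 86.41 dB.

86 dB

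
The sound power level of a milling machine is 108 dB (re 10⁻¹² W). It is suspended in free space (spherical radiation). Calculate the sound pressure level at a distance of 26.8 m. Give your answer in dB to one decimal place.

The power spreads over a sphere of area 4π·r², so L_p = L_w − 10·log₁₀(4π·r²).
4π·r² = 9026 m², 10·log₁₀ of that is 39.555 dB.
L_p = 108 − 39.555 = 68.45 dB.

68.4 dB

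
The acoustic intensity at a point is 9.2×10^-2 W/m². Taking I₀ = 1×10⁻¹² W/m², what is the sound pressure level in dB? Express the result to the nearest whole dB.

110 dB

Dividing by I₀ shifts the exponent by 12: I/I₀ = 9.2×10^10.
L = 10·(0.9638 + 10) = 109.64 dB.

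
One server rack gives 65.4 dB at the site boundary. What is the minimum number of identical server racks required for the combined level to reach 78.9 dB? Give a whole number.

23

N identical sources give L₁ + 10·log₁₀ N, so require 10·log₁₀ N ≥ 78.9 − 65.4 = 13.5 dB.
N ≥ 10^(13.5/10) = 22.387, so N = 23.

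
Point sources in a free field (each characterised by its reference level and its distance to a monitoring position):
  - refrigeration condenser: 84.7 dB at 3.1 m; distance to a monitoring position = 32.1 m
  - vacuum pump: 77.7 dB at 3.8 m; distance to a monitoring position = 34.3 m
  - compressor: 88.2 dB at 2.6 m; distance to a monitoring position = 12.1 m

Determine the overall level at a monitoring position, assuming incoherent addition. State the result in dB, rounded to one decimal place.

75.3 dB

First find each source's level at the receiver (point-source: −20·log₁₀(r/r_ref)), then combine on an intensity basis.
refrigeration condenser: 84.7 − 20·log₁₀(32.1/3.1) = 84.7 − 20.30 = 64.40 dB.
vacuum pump: 77.7 − 20·log₁₀(34.3/3.8) = 77.7 − 19.11 = 58.59 dB.
compressor: 88.2 − 20·log₁₀(12.1/2.6) = 88.2 − 13.36 = 74.84 dB.
Σ 10^(L/10) = 3.398e+07 → L_total = 10·log₁₀(3.398e+07) = 75.31 dB.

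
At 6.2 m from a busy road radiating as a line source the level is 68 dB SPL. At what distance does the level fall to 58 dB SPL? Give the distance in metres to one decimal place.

62.0 m

Line-source spreading drops the level by 10·log₁₀(r₂/r₁); inverting, r₂/r₁ = 10^(ΔL/10).
r₂ = 6.2·10^((68−58)/10) = 6.2·10^(10.0/10) = 62.00 m.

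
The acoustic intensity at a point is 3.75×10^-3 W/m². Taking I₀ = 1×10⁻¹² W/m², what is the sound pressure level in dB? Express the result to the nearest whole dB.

L = 10·log₁₀(I/I₀) = 10·log₁₀(3.75×10^-3/10⁻¹²) = 10·log₁₀(3.75×10^9).
L = 10·(0.5740 + 9) = 95.74 dB.

96 dB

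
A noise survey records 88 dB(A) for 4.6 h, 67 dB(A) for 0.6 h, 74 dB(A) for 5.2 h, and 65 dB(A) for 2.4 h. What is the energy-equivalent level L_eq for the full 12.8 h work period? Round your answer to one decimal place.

L_eq = 10·log₁₀[(1/T)·Σ tᵢ·10^(Lᵢ/10)] with T = 12.8 h.
Σ tᵢ·10^(Lᵢ/10) = 4.6·10^(88/10) + 0.6·10^(67/10) + 5.2·10^(74/10) + 2.4·10^(65/10) = 3.044e+09.
L_eq = 10·log₁₀(3.044e+09/12.8) = 83.76 dB(A).

83.8 dB(A)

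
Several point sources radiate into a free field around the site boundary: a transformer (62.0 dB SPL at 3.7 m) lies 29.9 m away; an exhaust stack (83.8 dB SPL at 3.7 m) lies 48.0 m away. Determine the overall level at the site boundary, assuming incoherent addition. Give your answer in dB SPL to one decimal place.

Apply inverse-square spreading to bring every level to the receiver, then sum 10^(L/10).
transformer: 62.0 − 20·log₁₀(29.9/3.7) = 62.0 − 18.15 = 43.85 dB SPL.
exhaust stack: 83.8 − 20·log₁₀(48.0/3.7) = 83.8 − 22.26 = 61.54 dB SPL.
Σ 10^(L/10) = 1.450e+06 → L_total = 10·log₁₀(1.450e+06) = 61.61 dB SPL.

61.6 dB SPL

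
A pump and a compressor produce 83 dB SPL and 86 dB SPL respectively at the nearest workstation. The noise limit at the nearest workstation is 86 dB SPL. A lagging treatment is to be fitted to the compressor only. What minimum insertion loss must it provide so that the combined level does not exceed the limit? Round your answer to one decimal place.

Fixed contribution from the other source: Σ 10^(L/10) = 10^(83/10) = 1.995e+08 (83.00 dB SPL).
The limit corresponds to 10^(86/10) = 3.981e+08; subtracting the fixed part leaves 1.986e+08 for the compressor, i.e. 82.98 dB SPL.
So the compressor must be reduced from 86 to 82.98 dB SPL: IL = 3.02 dB.

3.0 dB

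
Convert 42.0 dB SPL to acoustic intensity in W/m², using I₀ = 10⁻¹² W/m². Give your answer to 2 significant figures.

I/I₀ = 10^(42.0/10) = 1.585e+04, so I = 1.585e+04 × 10⁻¹² W/m².

1.6e-08 W/m²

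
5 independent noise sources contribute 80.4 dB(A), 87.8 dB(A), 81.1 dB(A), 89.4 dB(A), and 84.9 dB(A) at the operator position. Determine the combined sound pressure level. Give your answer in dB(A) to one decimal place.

Incoherent sources combine by intensity addition: L_total = 10·log₁₀(Σ 10^(L_i/10)).
Σ 10^(L/10) = 10^(80.4/10) + 10^(87.8/10) + 10^(81.1/10) + 10^(89.4/10) + 10^(84.9/10) = 2.021e+09.
L_total = 10·log₁₀(2.021e+09) = 93.06 dB(A).

93.1 dB(A)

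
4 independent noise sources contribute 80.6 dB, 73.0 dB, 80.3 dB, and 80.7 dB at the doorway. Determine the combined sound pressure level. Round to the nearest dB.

86 dB

For uncorrelated sources the intensities add, so convert each level to linear form, sum, and take 10·log₁₀ of the total.
Σ 10^(L/10) = 10^(80.6/10) + 10^(73.0/10) + 10^(80.3/10) + 10^(80.7/10) = 3.594e+08.
L_total = 10·log₁₀(3.594e+08) = 85.56 dB.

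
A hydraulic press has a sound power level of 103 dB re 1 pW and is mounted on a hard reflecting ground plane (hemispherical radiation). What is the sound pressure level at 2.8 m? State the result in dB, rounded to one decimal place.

L_p = L_w − 10·log₁₀(2π·r²) with r = 2.8 m.
2π·r² = 49.26 m², 10·log₁₀ of that is 16.925 dB.
L_p = 103 − 16.925 = 86.08 dB.

86.1 dB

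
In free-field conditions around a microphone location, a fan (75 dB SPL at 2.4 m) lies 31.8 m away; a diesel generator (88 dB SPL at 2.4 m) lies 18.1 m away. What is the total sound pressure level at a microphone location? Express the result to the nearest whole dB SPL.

First find each source's level at the receiver (point-source: −20·log₁₀(r/r_ref)), then combine on an intensity basis.
fan: 75 − 20·log₁₀(31.8/2.4) = 75 − 22.44 = 52.56 dB SPL.
diesel generator: 88 − 20·log₁₀(18.1/2.4) = 88 − 17.55 = 70.45 dB SPL.
Σ 10^(L/10) = 1.127e+07 → L_total = 10·log₁₀(1.127e+07) = 70.52 dB SPL.

71 dB SPL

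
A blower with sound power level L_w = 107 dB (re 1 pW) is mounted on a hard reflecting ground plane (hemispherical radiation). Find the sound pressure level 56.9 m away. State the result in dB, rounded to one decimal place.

The power spreads over a hemisphere of area 2π·r², so L_p = L_w − 10·log₁₀(2π·r²).
2π·r² = 2.034e+04 m², 10·log₁₀ of that is 43.084 dB.
L_p = 107 − 43.084 = 63.92 dB.

63.9 dB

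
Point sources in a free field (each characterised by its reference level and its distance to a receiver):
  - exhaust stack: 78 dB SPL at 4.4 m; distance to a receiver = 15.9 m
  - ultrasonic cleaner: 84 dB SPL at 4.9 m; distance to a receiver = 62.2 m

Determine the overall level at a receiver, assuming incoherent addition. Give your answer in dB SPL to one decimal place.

68.1 dB SPL

First find each source's level at the receiver (point-source: −20·log₁₀(r/r_ref)), then combine on an intensity basis.
exhaust stack: 78 − 20·log₁₀(15.9/4.4) = 78 − 11.16 = 66.84 dB SPL.
ultrasonic cleaner: 84 − 20·log₁₀(62.2/4.9) = 84 − 22.07 = 61.93 dB SPL.
Σ 10^(L/10) = 6.391e+06 → L_total = 10·log₁₀(6.391e+06) = 68.06 dB SPL.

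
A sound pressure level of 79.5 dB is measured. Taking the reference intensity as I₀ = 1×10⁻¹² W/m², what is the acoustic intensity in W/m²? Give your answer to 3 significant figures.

8.91e-05 W/m²

I/I₀ = 10^(79.5/10) = 8.913e+07, so I = 8.913e+07 × 10⁻¹² W/m².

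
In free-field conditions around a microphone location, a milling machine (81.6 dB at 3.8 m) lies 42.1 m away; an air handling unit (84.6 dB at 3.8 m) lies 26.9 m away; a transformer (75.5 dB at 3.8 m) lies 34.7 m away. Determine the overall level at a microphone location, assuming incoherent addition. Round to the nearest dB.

First find each source's level at the receiver (point-source: −20·log₁₀(r/r_ref)), then combine on an intensity basis.
milling machine: 81.6 − 20·log₁₀(42.1/3.8) = 81.6 − 20.89 = 60.71 dB.
air handling unit: 84.6 − 20·log₁₀(26.9/3.8) = 84.6 − 17.00 = 67.60 dB.
transformer: 75.5 − 20·log₁₀(34.7/3.8) = 75.5 − 19.21 = 56.29 dB.
Σ 10^(L/10) = 7.358e+06 → L_total = 10·log₁₀(7.358e+06) = 68.67 dB.

69 dB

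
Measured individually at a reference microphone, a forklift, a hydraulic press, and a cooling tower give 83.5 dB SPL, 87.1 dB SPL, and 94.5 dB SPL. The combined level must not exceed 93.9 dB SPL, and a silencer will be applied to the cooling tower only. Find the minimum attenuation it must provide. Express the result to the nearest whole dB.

Fixed contribution from the other sources: Σ 10^(L/10) = 10^(83.5/10) + 10^(87.1/10) = 7.367e+08 (88.67 dB SPL).
The limit corresponds to 10^(93.9/10) = 2.455e+09; subtracting the fixed part leaves 1.718e+09 for the cooling tower, i.e. 92.35 dB SPL.
Required insertion loss = 94.5 − 92.35 = 2.15 dB.

2 dB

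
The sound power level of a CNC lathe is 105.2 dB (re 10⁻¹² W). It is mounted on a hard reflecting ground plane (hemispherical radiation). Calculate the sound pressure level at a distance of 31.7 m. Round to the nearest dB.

67 dB

L_p = L_w − 10·log₁₀(2π·r²) with r = 31.7 m.
2π·r² = 6314 m², 10·log₁₀ of that is 38.003 dB.
L_p = 105.2 − 38.003 = 67.20 dB.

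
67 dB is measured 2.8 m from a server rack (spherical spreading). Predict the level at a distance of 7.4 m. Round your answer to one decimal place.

58.6 dB

Point-source attenuation: ΔL = 20·log₁₀(r₂/r₁) = 20·log₁₀(7.4/2.8) = 8.441 dB.
L₂ = 67 − 20·log₁₀(7.4/2.8) = 67 − 8.441 = 58.56 dB.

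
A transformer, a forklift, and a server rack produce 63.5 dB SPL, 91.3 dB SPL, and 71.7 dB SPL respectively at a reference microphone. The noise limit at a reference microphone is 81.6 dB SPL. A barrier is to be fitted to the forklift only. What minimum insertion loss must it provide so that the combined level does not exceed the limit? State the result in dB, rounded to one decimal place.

10.2 dB

Everything except the forklift sums to 10^(63.5/10) + 10^(71.7/10) = 1.703e+07 in linear terms, 72.31 dB SPL.
To meet 81.6 dB SPL overall, the treated forklift may contribute at most 10^(81.6/10) − 1.703e+07 = 1.275e+08, i.e. 81.06 dB SPL.
Required insertion loss = 91.3 − 81.06 = 10.24 dB.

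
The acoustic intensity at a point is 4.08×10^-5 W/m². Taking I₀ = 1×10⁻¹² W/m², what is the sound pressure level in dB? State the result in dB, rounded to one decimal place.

L = 10·log₁₀(I/I₀) = 10·log₁₀(4.08×10^-5/10⁻¹²) = 10·log₁₀(4.08×10^7).
L = 10·(0.6107 + 7) = 76.11 dB.

76.1 dB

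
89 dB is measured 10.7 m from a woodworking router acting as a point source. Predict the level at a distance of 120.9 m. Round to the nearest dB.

68 dB

For a point source, L₂ = L₁ − 20·log₁₀(r₂/r₁).
L₂ = 89 − 20·log₁₀(120.9/10.7) = 89 − 21.061 = 67.94 dB.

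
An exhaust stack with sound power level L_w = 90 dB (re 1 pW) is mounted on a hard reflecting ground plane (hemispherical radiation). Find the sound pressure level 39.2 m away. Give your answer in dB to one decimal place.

50.2 dB

L_p = L_w − 10·log₁₀(2π·r²) with r = 39.2 m.
2π·r² = 9655 m², 10·log₁₀ of that is 39.848 dB.
L_p = 90 − 39.848 = 50.15 dB.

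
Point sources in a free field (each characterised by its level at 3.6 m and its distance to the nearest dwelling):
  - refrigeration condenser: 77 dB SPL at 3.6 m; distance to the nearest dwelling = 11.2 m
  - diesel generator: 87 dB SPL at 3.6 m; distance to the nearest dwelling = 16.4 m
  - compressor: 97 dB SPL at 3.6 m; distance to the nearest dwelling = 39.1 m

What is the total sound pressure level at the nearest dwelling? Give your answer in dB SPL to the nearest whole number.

First find each source's level at the receiver (point-source: −20·log₁₀(r/r_ref)), then combine on an intensity basis.
refrigeration condenser: 77 − 20·log₁₀(11.2/3.6) = 77 − 9.86 = 67.14 dB SPL.
diesel generator: 87 − 20·log₁₀(16.4/3.6) = 87 − 13.17 = 73.83 dB SPL.
compressor: 97 − 20·log₁₀(39.1/3.6) = 97 − 20.72 = 76.28 dB SPL.
Σ 10^(L/10) = 7.181e+07 → L_total = 10·log₁₀(7.181e+07) = 78.56 dB SPL.

79 dB SPL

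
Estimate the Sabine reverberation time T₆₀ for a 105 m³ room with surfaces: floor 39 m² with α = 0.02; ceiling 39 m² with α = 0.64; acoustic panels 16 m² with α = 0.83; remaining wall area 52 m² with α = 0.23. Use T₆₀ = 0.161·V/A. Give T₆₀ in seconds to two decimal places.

Summing Sᵢαᵢ: 39·0.02 + 39·0.64 + 16·0.83 + 52·0.23 = 50.98 m².
T₆₀ = 0.161·V/A = 0.161·105/50.98 = 0.332 s.

0.33 s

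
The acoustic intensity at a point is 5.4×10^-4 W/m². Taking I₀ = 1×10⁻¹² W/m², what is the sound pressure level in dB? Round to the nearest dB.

I/I₀ = 5.4×10^-4/10⁻¹² = 5.4×10^8, and L = 10·log₁₀(I/I₀).
L = 10·(0.7324 + 8) = 87.32 dB.

87 dB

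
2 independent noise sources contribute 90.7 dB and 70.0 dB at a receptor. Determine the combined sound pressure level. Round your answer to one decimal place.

90.7 dB

For uncorrelated sources the intensities add, so convert each level to linear form, sum, and take 10·log₁₀ of the total.
Σ 10^(L/10) = 10^(90.7/10) + 10^(70.0/10) = 1.185e+09.
L_total = 10·log₁₀(1.185e+09) = 90.74 dB.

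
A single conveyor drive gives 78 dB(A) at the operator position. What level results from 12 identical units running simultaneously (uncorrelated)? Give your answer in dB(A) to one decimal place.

N identical incoherent sources raise the level by 10·log₁₀ N.
L_total = 78 + 10·log₁₀(12) = 78 + 10.792 = 88.79 dB(A).

88.8 dB(A)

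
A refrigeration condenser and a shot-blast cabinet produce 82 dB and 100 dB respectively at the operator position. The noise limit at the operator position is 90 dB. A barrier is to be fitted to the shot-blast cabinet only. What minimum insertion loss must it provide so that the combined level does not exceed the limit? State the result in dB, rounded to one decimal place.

10.7 dB

Fixed contribution from the other source: Σ 10^(L/10) = 10^(82/10) = 1.585e+08 (82.00 dB).
The limit corresponds to 10^(90/10) = 1.000e+09; subtracting the fixed part leaves 8.415e+08 for the shot-blast cabinet, i.e. 89.25 dB.
Required insertion loss = 100 − 89.25 = 10.75 dB.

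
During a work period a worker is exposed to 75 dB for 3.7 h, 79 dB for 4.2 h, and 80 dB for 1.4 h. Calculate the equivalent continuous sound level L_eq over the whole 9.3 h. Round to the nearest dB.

Weight each interval's intensity by its duration and average over T = 9.3 h:
Σ tᵢ·10^(Lᵢ/10) = 3.7·10^(75/10) + 4.2·10^(79/10) + 1.4·10^(80/10) = 5.906e+08.
L_eq = 10·log₁₀(5.906e+08/9.3) = 78.03 dB.

78 dB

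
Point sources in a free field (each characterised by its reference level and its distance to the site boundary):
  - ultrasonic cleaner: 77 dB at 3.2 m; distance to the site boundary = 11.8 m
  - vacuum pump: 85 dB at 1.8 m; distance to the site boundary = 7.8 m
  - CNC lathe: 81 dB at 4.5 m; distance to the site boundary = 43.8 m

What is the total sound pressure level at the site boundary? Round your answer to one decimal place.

Propagate each source to the receiver with L = L_ref − 20·log₁₀(r/r_ref), then add intensities.
ultrasonic cleaner: 77 − 20·log₁₀(11.8/3.2) = 77 − 11.33 = 65.67 dB.
vacuum pump: 85 − 20·log₁₀(7.8/1.8) = 85 − 12.74 = 72.26 dB.
CNC lathe: 81 − 20·log₁₀(43.8/4.5) = 81 − 19.77 = 61.23 dB.
Σ 10^(L/10) = 2.186e+07 → L_total = 10·log₁₀(2.186e+07) = 73.40 dB.

73.4 dB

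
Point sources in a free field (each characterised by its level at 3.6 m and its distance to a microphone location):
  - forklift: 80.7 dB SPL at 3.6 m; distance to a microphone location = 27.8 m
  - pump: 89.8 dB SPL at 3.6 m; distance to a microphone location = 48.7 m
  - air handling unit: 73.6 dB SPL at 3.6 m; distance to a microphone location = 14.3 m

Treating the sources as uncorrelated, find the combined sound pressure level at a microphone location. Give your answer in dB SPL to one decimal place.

69.4 dB SPL

Propagate each source to the receiver with L = L_ref − 20·log₁₀(r/r_ref), then add intensities.
forklift: 80.7 − 20·log₁₀(27.8/3.6) = 80.7 − 17.75 = 62.95 dB SPL.
pump: 89.8 − 20·log₁₀(48.7/3.6) = 89.8 − 22.62 = 67.18 dB SPL.
air handling unit: 73.6 − 20·log₁₀(14.3/3.6) = 73.6 − 11.98 = 61.62 dB SPL.
Σ 10^(L/10) = 8.641e+06 → L_total = 10·log₁₀(8.641e+06) = 69.37 dB SPL.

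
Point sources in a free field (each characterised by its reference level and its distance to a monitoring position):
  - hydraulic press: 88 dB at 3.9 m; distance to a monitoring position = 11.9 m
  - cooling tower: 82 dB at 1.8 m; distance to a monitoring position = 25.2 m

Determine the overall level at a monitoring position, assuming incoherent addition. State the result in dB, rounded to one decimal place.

78.4 dB

Apply inverse-square spreading to bring every level to the receiver, then sum 10^(L/10).
hydraulic press: 88 − 20·log₁₀(11.9/3.9) = 88 − 9.69 = 78.31 dB.
cooling tower: 82 − 20·log₁₀(25.2/1.8) = 82 − 22.92 = 59.08 dB.
Σ 10^(L/10) = 6.858e+07 → L_total = 10·log₁₀(6.858e+07) = 78.36 dB.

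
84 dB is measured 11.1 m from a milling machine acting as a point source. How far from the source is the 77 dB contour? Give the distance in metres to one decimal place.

Point-source spreading drops the level by 20·log₁₀(r₂/r₁); inverting, r₂/r₁ = 10^(ΔL/20).
r₂ = 11.1·10^((84−77)/20) = 11.1·10^(7.0/20) = 24.85 m.

24.8 m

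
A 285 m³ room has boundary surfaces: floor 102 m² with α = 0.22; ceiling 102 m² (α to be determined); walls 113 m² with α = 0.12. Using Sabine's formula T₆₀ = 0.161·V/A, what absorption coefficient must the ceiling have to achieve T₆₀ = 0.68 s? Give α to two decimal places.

Required total absorption A = 0.161·285/0.68 = 67.48 m².
Absorption from the other surfaces = 102·0.22 + 113·0.12 = 36.00 m², so the ceiling must supply 31.48 m² over 102 m².
α = 31.48/102 = 0.309.

0.31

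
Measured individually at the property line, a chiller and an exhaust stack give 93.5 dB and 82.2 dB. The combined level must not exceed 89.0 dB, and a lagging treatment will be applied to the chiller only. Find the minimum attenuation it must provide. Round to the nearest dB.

6 dB

Everything except the chiller sums to 10^(82.2/10) = 1.660e+08 in linear terms, 82.20 dB.
To meet 89.0 dB overall, the treated chiller may contribute at most 10^(89.0/10) − 1.660e+08 = 6.284e+08, i.e. 87.98 dB.
Required insertion loss = 93.5 − 87.98 = 5.52 dB.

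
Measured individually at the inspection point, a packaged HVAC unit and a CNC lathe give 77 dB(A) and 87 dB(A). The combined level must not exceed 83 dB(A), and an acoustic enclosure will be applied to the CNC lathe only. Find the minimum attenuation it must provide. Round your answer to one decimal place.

5.3 dB

Everything except the CNC lathe sums to 10^(77/10) = 5.012e+07 in linear terms, 77.00 dB(A).
To meet 83 dB(A) overall, the treated CNC lathe may contribute at most 10^(83/10) − 5.012e+07 = 1.494e+08, i.e. 81.74 dB(A).
Required insertion loss = 87 − 81.74 = 5.26 dB.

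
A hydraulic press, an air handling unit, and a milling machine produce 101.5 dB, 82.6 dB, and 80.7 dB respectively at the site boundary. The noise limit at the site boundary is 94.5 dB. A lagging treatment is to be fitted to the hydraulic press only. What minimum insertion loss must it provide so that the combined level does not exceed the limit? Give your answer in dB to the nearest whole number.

7 dB

Fixed contribution from the other sources: Σ 10^(L/10) = 10^(82.6/10) + 10^(80.7/10) = 2.995e+08 (84.76 dB).
The limit corresponds to 10^(94.5/10) = 2.818e+09; subtracting the fixed part leaves 2.519e+09 for the hydraulic press, i.e. 94.01 dB.
Required insertion loss = 101.5 − 94.01 = 7.49 dB.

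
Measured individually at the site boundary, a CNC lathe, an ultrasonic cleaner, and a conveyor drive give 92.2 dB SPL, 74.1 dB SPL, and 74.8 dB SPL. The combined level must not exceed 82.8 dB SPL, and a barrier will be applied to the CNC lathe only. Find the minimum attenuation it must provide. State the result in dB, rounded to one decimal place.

The untreated sources together contribute 10^(74.1/10) + 10^(74.8/10) = 5.590e+07, i.e. 77.47 dB SPL.
The limit corresponds to 10^(82.8/10) = 1.905e+08; subtracting the fixed part leaves 1.346e+08 for the CNC lathe, i.e. 81.29 dB SPL.
Required insertion loss = 92.2 − 81.29 = 10.91 dB.

10.9 dB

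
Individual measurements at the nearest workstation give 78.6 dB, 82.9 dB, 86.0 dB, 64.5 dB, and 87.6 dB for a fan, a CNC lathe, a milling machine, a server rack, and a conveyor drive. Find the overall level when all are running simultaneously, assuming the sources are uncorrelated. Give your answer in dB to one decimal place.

90.9 dB

Incoherent sources combine by intensity addition: L_total = 10·log₁₀(Σ 10^(L_i/10)).
Σ 10^(L/10) = 10^(78.6/10) + 10^(82.9/10) + 10^(86.0/10) + 10^(64.5/10) + 10^(87.6/10) = 1.244e+09.
L_total = 10·log₁₀(1.244e+09) = 90.95 dB.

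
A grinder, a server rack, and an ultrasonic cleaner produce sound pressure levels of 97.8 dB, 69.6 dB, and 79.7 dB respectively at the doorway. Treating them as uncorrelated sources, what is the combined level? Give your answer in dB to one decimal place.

Incoherent sources combine by intensity addition: L_total = 10·log₁₀(Σ 10^(L_i/10)).
Σ 10^(L/10) = 10^(97.8/10) + 10^(69.6/10) + 10^(79.7/10) = 6.128e+09.
L_total = 10·log₁₀(6.128e+09) = 97.87 dB.

97.9 dB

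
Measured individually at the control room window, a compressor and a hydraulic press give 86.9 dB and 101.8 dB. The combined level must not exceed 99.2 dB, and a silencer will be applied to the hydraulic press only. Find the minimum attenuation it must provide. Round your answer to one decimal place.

Fixed contribution from the other source: Σ 10^(L/10) = 10^(86.9/10) = 4.898e+08 (86.90 dB).
To meet 99.2 dB overall, the treated hydraulic press may contribute at most 10^(99.2/10) − 4.898e+08 = 7.828e+09, i.e. 98.94 dB.
Required insertion loss = 101.8 − 98.94 = 2.86 dB.

2.9 dB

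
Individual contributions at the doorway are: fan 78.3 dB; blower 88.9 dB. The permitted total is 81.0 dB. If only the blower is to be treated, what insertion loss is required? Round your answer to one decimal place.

Everything except the blower sums to 10^(78.3/10) = 6.761e+07 in linear terms, 78.30 dB.
To meet 81.0 dB overall, the treated blower may contribute at most 10^(81.0/10) − 6.761e+07 = 5.828e+07, i.e. 77.66 dB.
Required insertion loss = 88.9 − 77.66 = 11.24 dB.

11.2 dB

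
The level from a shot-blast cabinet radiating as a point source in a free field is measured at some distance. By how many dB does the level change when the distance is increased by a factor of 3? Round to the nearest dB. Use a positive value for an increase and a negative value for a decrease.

-10 dB

With spherical spreading the level changes by −20·log₁₀(r₂/r₁).
ΔL = −20·log₁₀(3) = -9.54 dB.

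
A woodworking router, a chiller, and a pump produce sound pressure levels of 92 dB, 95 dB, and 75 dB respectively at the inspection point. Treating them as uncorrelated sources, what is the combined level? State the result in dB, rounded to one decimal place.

For uncorrelated sources the intensities add, so convert each level to linear form, sum, and take 10·log₁₀ of the total.
Σ 10^(L/10) = 10^(92/10) + 10^(95/10) + 10^(75/10) = 4.779e+09.
L_total = 10·log₁₀(4.779e+09) = 96.79 dB.

96.8 dB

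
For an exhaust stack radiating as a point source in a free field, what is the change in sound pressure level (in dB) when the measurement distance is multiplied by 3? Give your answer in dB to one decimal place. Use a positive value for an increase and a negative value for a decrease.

-9.5 dB

A point source loses 6 dB per doubling of distance; generally ΔL = −20·log₁₀(r₂/r₁).
ΔL = −20·log₁₀(3) = -9.54 dB.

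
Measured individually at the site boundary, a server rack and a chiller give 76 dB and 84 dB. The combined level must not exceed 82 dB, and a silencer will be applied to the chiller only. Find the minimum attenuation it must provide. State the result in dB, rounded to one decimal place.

Everything except the chiller sums to 10^(76/10) = 3.981e+07 in linear terms, 76.00 dB.
To meet 82 dB overall, the treated chiller may contribute at most 10^(82/10) − 3.981e+07 = 1.187e+08, i.e. 80.74 dB.
Required insertion loss = 84 − 80.74 = 3.26 dB.

3.3 dB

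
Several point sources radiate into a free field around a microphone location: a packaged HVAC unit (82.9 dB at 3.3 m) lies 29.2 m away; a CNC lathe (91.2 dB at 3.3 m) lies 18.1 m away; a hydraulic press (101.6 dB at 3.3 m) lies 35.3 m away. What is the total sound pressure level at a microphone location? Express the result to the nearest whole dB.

Apply inverse-square spreading to bring every level to the receiver, then sum 10^(L/10).
packaged HVAC unit: 82.9 − 20·log₁₀(29.2/3.3) = 82.9 − 18.94 = 63.96 dB.
CNC lathe: 91.2 − 20·log₁₀(18.1/3.3) = 91.2 − 14.78 = 76.42 dB.
hydraulic press: 101.6 − 20·log₁₀(35.3/3.3) = 101.6 − 20.59 = 81.01 dB.
Σ 10^(L/10) = 1.726e+08 → L_total = 10·log₁₀(1.726e+08) = 82.37 dB.

82 dB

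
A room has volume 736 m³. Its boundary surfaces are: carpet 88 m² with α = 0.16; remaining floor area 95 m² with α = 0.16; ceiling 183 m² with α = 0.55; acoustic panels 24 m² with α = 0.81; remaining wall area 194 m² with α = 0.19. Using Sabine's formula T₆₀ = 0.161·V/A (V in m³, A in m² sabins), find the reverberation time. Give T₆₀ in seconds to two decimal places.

0.64 s

Total absorption A = 88·0.16 + 95·0.16 + 183·0.55 + 24·0.81 + 194·0.19 = 186.23 m² sabins.
T₆₀ = 0.161 × 736 / 186.23 = 0.636 s.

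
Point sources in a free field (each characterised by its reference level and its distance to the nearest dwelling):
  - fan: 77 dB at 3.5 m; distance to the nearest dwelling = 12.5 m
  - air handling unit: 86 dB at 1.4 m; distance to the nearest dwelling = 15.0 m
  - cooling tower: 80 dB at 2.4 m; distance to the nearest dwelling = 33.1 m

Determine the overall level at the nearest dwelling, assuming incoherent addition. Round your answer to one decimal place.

First find each source's level at the receiver (point-source: −20·log₁₀(r/r_ref)), then combine on an intensity basis.
fan: 77 − 20·log₁₀(12.5/3.5) = 77 − 11.06 = 65.94 dB.
air handling unit: 86 − 20·log₁₀(15.0/1.4) = 86 − 20.60 = 65.40 dB.
cooling tower: 80 − 20·log₁₀(33.1/2.4) = 80 − 22.79 = 57.21 dB.
Σ 10^(L/10) = 7.923e+06 → L_total = 10·log₁₀(7.923e+06) = 68.99 dB.

69.0 dB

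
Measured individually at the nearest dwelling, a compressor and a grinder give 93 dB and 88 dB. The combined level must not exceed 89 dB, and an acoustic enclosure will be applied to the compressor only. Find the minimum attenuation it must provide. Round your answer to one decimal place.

10.9 dB

Fixed contribution from the other source: Σ 10^(L/10) = 10^(88/10) = 6.310e+08 (88.00 dB).
The limit corresponds to 10^(89/10) = 7.943e+08; subtracting the fixed part leaves 1.634e+08 for the compressor, i.e. 82.13 dB.
Required insertion loss = 93 − 82.13 = 10.87 dB.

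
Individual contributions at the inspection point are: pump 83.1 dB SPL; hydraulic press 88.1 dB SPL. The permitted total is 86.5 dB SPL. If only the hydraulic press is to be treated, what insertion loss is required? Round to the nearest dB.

The untreated sources together contribute 10^(83.1/10) = 2.042e+08, i.e. 83.10 dB SPL.
The limit corresponds to 10^(86.5/10) = 4.467e+08; subtracting the fixed part leaves 2.425e+08 for the hydraulic press, i.e. 83.85 dB SPL.
So the hydraulic press must be reduced from 88.1 to 83.85 dB SPL: IL = 4.25 dB.

4 dB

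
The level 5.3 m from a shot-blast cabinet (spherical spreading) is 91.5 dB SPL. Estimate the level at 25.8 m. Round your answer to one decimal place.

Point-source attenuation: ΔL = 20·log₁₀(r₂/r₁) = 20·log₁₀(25.8/5.3) = 13.747 dB.
L₂ = 91.5 − 20·log₁₀(25.8/5.3) = 91.5 − 13.747 = 77.75 dB SPL.

77.8 dB SPL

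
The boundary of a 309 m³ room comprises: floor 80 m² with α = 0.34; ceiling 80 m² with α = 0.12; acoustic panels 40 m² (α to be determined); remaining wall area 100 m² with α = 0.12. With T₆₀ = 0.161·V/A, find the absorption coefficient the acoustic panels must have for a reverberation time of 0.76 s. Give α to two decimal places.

0.42

Required total absorption A = 0.161·309/0.76 = 65.46 m².
Absorption from the other surfaces = 80·0.34 + 80·0.12 + 100·0.12 = 48.80 m², so the acoustic panels must supply 16.66 m² over 40 m².
α = 16.66/40 = 0.416.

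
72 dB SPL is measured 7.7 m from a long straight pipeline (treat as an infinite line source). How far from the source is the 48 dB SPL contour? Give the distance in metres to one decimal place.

1934.2 m

Line-source spreading drops the level by 10·log₁₀(r₂/r₁); inverting, r₂/r₁ = 10^(ΔL/10).
r₂ = 7.7·10^((72−48)/10) = 7.7·10^(24.0/10) = 1934.15 m.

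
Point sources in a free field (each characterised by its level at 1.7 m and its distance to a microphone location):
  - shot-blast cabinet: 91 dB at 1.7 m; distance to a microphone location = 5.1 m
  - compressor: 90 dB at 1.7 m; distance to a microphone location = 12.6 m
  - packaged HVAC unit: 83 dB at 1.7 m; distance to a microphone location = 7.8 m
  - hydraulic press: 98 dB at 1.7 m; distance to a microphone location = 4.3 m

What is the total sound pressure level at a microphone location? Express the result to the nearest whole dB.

91 dB

Apply inverse-square spreading to bring every level to the receiver, then sum 10^(L/10).
shot-blast cabinet: 91 − 20·log₁₀(5.1/1.7) = 91 − 9.54 = 81.46 dB.
compressor: 90 − 20·log₁₀(12.6/1.7) = 90 − 17.40 = 72.60 dB.
packaged HVAC unit: 83 − 20·log₁₀(7.8/1.7) = 83 − 13.23 = 69.77 dB.
hydraulic press: 98 − 20·log₁₀(4.3/1.7) = 98 − 8.06 = 89.94 dB.
Σ 10^(L/10) = 1.154e+09 → L_total = 10·log₁₀(1.154e+09) = 90.62 dB.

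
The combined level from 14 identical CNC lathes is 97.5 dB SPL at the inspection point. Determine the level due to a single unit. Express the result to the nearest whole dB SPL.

86 dB SPL

For N identical incoherent sources L_total = L₁ + 10·log₁₀ N, so L₁ = 97.5 − 10·log₁₀(14) = 97.5 − 11.461.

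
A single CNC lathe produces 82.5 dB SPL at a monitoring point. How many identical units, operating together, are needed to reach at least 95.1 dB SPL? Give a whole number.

19

N identical sources give L₁ + 10·log₁₀ N, so require 10·log₁₀ N ≥ 95.1 − 82.5 = 12.6 dB.
N ≥ 10^(12.6/10) = 18.197, so N = 19.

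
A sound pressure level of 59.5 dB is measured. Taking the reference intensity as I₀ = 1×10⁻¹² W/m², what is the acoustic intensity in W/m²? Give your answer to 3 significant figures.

L = 10·log₁₀(I/I₀) ⇒ I = I₀·10^(L/10) = 10⁻¹² × 10^5.95.

8.91e-07 W/m²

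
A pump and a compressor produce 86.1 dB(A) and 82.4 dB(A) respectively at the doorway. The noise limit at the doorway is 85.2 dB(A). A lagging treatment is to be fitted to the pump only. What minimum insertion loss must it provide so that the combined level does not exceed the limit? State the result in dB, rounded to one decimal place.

4.1 dB

Fixed contribution from the other source: Σ 10^(L/10) = 10^(82.4/10) = 1.738e+08 (82.40 dB(A)).
To meet 85.2 dB(A) overall, the treated pump may contribute at most 10^(85.2/10) − 1.738e+08 = 1.574e+08, i.e. 81.97 dB(A).
So the pump must be reduced from 86.1 to 81.97 dB(A): IL = 4.13 dB.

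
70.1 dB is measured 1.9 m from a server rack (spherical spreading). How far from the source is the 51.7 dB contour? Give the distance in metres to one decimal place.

The 18.4 dB drop corresponds to a distance ratio of 10^(18.4/20) for a point source.
r₂ = 1.9·10^((70.1−51.7)/20) = 1.9·10^(18.4/20) = 15.80 m.

15.8 m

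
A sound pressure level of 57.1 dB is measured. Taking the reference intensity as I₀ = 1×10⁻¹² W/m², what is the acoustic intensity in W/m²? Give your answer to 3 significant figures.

I/I₀ = 10^(57.1/10) = 5.129e+05, so I = 5.129e+05 × 10⁻¹² W/m².

5.13e-07 W/m²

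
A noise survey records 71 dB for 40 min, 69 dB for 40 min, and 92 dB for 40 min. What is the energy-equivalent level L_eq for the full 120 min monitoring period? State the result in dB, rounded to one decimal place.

87.3 dB

Weight each interval's intensity by its duration and average over T = 120 min:
Σ tᵢ·10^(Lᵢ/10) = 40·10^(71/10) + 40·10^(69/10) + 40·10^(92/10) = 6.422e+10.
L_eq = 10·log₁₀(6.422e+10/120) = 87.28 dB.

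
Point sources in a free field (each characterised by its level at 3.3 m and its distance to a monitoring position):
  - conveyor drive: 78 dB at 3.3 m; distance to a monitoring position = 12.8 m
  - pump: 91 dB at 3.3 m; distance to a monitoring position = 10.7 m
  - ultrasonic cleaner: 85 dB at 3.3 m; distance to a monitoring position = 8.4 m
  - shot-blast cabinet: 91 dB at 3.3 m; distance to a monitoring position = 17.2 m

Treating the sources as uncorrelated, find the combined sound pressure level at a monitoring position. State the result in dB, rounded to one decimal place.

83.4 dB

First find each source's level at the receiver (point-source: −20·log₁₀(r/r_ref)), then combine on an intensity basis.
conveyor drive: 78 − 20·log₁₀(12.8/3.3) = 78 − 11.77 = 66.23 dB.
pump: 91 − 20·log₁₀(10.7/3.3) = 91 − 10.22 = 80.78 dB.
ultrasonic cleaner: 85 − 20·log₁₀(8.4/3.3) = 85 − 8.12 = 76.88 dB.
shot-blast cabinet: 91 − 20·log₁₀(17.2/3.3) = 91 − 14.34 = 76.66 dB.
Σ 10^(L/10) = 2.191e+08 → L_total = 10·log₁₀(2.191e+08) = 83.41 dB.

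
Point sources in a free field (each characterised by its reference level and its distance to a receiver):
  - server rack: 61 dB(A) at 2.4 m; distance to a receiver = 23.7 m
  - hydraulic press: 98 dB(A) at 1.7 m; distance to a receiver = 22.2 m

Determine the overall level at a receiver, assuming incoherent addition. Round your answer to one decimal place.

First find each source's level at the receiver (point-source: −20·log₁₀(r/r_ref)), then combine on an intensity basis.
server rack: 61 − 20·log₁₀(23.7/2.4) = 61 − 19.89 = 41.11 dB(A).
hydraulic press: 98 − 20·log₁₀(22.2/1.7) = 98 − 22.32 = 75.68 dB(A).
Σ 10^(L/10) = 3.701e+07 → L_total = 10·log₁₀(3.701e+07) = 75.68 dB(A).

75.7 dB(A)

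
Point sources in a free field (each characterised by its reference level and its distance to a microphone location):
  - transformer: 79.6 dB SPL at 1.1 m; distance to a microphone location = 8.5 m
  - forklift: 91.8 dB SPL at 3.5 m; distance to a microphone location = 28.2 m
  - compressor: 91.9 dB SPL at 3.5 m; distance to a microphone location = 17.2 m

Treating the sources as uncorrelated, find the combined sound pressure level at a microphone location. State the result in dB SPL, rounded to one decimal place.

79.5 dB SPL

First find each source's level at the receiver (point-source: −20·log₁₀(r/r_ref)), then combine on an intensity basis.
transformer: 79.6 − 20·log₁₀(8.5/1.1) = 79.6 − 17.76 = 61.84 dB SPL.
forklift: 91.8 − 20·log₁₀(28.2/3.5) = 91.8 − 18.12 = 73.68 dB SPL.
compressor: 91.9 − 20·log₁₀(17.2/3.5) = 91.9 − 13.83 = 78.07 dB SPL.
Σ 10^(L/10) = 8.898e+07 → L_total = 10·log₁₀(8.898e+07) = 79.49 dB SPL.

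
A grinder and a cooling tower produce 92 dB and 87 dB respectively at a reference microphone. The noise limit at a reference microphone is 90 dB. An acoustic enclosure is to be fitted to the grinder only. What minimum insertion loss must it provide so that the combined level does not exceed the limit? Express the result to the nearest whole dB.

5 dB

Everything except the grinder sums to 10^(87/10) = 5.012e+08 in linear terms, 87.00 dB.
The limit corresponds to 10^(90/10) = 1.000e+09; subtracting the fixed part leaves 4.988e+08 for the grinder, i.e. 86.98 dB.
Required insertion loss = 92 − 86.98 = 5.02 dB.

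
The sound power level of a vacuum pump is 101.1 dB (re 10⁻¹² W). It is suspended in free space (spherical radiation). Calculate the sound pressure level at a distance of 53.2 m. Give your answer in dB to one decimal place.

55.6 dB

The power spreads over a sphere of area 4π·r², so L_p = L_w − 10·log₁₀(4π·r²).
4π·r² = 3.557e+04 m², 10·log₁₀ of that is 45.510 dB.
L_p = 101.1 − 45.510 = 55.59 dB.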